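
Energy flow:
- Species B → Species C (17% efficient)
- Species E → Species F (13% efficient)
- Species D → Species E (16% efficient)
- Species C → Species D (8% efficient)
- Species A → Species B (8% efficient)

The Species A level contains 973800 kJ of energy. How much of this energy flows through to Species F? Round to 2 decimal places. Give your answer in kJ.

22.04 kJ

Species B: 973800 × 0.08 = 77904 kJ
Species C: 77904 × 0.17 = 13243.68 kJ
Species D: 13243.68 × 0.08 = 1059.4944 kJ
Species E: 1059.4944 × 0.16 = 169.519104 kJ
Species F: 169.519104 × 0.13 = 22.03748352 kJ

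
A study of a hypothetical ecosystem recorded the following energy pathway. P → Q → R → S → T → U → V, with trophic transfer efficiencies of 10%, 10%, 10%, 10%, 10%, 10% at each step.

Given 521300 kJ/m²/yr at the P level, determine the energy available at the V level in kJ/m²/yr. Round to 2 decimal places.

0.52 kJ/m²/yr

Q: 521300 × 0.1 = 52130 kJ/m²/yr
R: 52130 × 0.1 = 5213 kJ/m²/yr
S: 5213 × 0.1 = 521.3 kJ/m²/yr
T: 521.3 × 0.1 = 52.13 kJ/m²/yr
U: 52.13 × 0.1 = 5.213 kJ/m²/yr
V: 5.213 × 0.1 = 0.5213 kJ/m²/yr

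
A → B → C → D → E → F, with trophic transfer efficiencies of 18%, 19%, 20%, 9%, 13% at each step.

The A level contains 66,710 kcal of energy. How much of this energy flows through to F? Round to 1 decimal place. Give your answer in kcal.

5.3 kcal

B: 66710 × 0.18 = 12007.8 kcal
C: 12007.8 × 0.19 = 2281.482 kcal
D: 2281.482 × 0.2 = 456.2964 kcal
E: 456.2964 × 0.09 = 41.066676 kcal
F: 41.066676 × 0.13 = 5.33866788 kcal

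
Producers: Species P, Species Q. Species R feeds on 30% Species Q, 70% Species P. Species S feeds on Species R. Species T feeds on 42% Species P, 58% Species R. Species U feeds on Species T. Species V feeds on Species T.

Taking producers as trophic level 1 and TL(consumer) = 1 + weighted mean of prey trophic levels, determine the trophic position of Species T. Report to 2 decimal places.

2.58

Species R: 1 + (0.3×1 + 0.7×1) = 2
Species S: 1 + 2 = 3
Species T: 1 + (0.42×1 + 0.58×2) = 2.58
Species U: 1 + 2.58 = 3.58
Species V: 1 + 2.58 = 3.58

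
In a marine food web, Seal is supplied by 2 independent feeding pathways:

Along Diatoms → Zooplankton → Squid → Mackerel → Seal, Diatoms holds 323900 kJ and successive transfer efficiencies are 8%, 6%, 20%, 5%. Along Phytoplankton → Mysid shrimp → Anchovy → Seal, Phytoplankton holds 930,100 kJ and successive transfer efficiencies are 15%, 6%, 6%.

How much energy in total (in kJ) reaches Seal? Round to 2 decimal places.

517.80 kJ

Via Diatoms: 323900 × 0.08 × 0.06 × 0.2 × 0.05 = 15.5472 kJ
Via Phytoplankton: 930100 × 0.15 × 0.06 × 0.06 = 502.254 kJ
Total at Seal: 15.5472 + 502.254 = 517.8012 kJ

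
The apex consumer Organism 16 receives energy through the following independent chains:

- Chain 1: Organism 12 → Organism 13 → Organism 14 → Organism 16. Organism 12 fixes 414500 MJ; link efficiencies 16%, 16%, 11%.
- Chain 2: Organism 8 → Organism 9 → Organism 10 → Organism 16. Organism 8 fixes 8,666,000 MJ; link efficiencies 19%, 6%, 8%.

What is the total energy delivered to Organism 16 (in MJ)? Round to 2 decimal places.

9070.62 MJ

Chain 1: 414500 × 0.16 × 0.16 × 0.11 = 1167.232 MJ
Chain 2: 8666000 × 0.19 × 0.06 × 0.08 = 7903.392 MJ
Total at Organism 16: 1167.232 + 7903.392 = 9070.624 MJ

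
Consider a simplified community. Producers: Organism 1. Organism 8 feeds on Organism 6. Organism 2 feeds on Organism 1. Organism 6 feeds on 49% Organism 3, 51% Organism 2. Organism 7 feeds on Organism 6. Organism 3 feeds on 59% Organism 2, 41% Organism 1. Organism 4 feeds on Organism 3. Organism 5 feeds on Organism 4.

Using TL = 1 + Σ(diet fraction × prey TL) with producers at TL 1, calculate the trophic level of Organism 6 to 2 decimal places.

Organism 2: 1 + 1 = 2
Organism 3: 1 + (0.59×2 + 0.41×1) = 2.59
Organism 4: 1 + 2.59 = 3.59
Organism 5: 1 + 3.59 = 4.59
Organism 6: 1 + (0.49×2.59 + 0.51×2) = 3.2891
Organism 7: 1 + 3.2891 = 4.2891
Organism 8: 1 + 3.2891 = 4.2891

3.29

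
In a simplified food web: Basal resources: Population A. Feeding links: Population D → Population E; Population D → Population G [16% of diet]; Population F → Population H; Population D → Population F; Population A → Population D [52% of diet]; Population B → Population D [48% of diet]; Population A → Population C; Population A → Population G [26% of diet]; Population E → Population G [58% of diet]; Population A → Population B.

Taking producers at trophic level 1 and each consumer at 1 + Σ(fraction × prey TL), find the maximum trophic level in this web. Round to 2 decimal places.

4.48

Population B: 1 + 1 = 2
Population C: 1 + 1 = 2
Population D: 1 + (0.52×1 + 0.48×2) = 2.48
Population E: 1 + 2.48 = 3.48
Population F: 1 + 2.48 = 3.48
Population G: 1 + (0.58×3.48 + 0.26×1 + 0.16×2.48) = 3.6752
Population H: 1 + 3.48 = 4.48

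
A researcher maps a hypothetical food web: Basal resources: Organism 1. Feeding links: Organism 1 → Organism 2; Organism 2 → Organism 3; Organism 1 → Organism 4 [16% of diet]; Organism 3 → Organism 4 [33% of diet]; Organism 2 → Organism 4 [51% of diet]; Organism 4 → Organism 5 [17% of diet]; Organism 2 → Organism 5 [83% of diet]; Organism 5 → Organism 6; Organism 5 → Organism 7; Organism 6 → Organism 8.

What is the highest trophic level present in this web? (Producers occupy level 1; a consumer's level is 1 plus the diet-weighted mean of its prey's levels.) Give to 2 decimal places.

5.20

Organism 2: 1 + 1 = 2
Organism 3: 1 + 2 = 3
Organism 4: 1 + (0.16×1 + 0.33×3 + 0.51×2) = 3.17
Organism 5: 1 + (0.17×3.17 + 0.83×2) = 3.1989
Organism 6: 1 + 3.1989 = 4.1989
Organism 7: 1 + 3.1989 = 4.1989
Organism 8: 1 + 4.1989 = 5.1989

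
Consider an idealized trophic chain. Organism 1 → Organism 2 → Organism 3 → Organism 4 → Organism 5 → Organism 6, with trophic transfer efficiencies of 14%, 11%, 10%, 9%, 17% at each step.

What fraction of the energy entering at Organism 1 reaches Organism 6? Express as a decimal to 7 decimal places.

0.0000236

Product of link efficiencies: 0.14 × 0.11 × 0.1 × 0.09 × 0.17 = 0.000023562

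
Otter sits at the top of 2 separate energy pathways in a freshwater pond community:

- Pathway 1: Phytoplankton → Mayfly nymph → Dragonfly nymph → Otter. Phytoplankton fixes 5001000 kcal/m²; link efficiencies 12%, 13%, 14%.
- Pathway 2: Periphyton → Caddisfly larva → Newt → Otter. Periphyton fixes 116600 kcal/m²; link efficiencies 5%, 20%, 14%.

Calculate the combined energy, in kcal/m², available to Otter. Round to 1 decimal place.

Pathway 1: 5001000 × 0.12 × 0.13 × 0.14 = 10922.184 kcal/m²
Pathway 2: 116600 × 0.05 × 0.2 × 0.14 = 163.24 kcal/m²
Total at Otter: 10922.184 + 163.24 = 11085.424 kcal/m²

11085.4 kcal/m²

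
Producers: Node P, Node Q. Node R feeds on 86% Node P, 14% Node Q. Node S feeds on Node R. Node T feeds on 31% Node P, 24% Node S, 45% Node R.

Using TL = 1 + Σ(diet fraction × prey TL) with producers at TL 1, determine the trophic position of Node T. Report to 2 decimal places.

Node R: 1 + (0.86×1 + 0.14×1) = 2
Node S: 1 + 2 = 3
Node T: 1 + (0.31×1 + 0.24×3 + 0.45×2) = 2.93

2.93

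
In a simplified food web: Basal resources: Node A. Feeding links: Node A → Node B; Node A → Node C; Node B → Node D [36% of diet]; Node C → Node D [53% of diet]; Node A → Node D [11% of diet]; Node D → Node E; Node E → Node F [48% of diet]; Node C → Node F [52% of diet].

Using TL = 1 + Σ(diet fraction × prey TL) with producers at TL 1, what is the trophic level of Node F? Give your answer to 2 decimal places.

3.91

Node B: 1 + 1 = 2
Node C: 1 + 1 = 2
Node D: 1 + (0.36×2 + 0.53×2 + 0.11×1) = 2.89
Node E: 1 + 2.89 = 3.89
Node F: 1 + (0.48×3.89 + 0.52×2) = 3.9072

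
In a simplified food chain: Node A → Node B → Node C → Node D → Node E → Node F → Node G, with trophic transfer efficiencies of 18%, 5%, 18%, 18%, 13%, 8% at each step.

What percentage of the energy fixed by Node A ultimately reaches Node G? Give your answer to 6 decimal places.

0.000303%

Product of link efficiencies: 0.18 × 0.05 × 0.18 × 0.18 × 0.13 × 0.08 = 0.00000303264
As a percentage: 0.00000303264 × 100 = 0.000303%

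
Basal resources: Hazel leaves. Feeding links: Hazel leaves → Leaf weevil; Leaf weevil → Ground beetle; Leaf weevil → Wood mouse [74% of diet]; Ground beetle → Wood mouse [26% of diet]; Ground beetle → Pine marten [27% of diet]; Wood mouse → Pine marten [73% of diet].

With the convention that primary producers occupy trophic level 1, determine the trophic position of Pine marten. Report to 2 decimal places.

4.19

Leaf weevil: 1 + 1 = 2
Ground beetle: 1 + 2 = 3
Wood mouse: 1 + (0.74×2 + 0.26×3) = 3.26
Pine marten: 1 + (0.27×3 + 0.73×3.26) = 4.1898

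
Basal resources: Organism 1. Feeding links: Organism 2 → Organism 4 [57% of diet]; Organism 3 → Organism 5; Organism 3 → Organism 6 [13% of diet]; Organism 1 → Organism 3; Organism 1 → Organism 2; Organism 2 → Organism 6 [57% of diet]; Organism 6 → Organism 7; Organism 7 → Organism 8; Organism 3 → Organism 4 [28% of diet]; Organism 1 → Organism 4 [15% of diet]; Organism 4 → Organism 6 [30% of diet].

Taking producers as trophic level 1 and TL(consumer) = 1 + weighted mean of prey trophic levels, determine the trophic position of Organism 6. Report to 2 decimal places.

3.26

Organism 2: 1 + 1 = 2
Organism 3: 1 + 1 = 2
Organism 4: 1 + (0.57×2 + 0.15×1 + 0.28×2) = 2.85
Organism 5: 1 + 2 = 3
Organism 6: 1 + (0.3×2.85 + 0.13×2 + 0.57×2) = 3.255
Organism 7: 1 + 3.255 = 4.255
Organism 8: 1 + 4.255 = 5.255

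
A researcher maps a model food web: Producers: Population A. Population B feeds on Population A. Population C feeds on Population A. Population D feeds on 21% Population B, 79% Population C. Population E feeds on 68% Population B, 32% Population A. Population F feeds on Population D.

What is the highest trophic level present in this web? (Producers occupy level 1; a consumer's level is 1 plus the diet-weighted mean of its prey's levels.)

Population B: 1 + 1 = 2
Population C: 1 + 1 = 2
Population D: 1 + (0.21×2 + 0.79×2) = 3
Population E: 1 + (0.68×2 + 0.32×1) = 2.68
Population F: 1 + 3 = 4

4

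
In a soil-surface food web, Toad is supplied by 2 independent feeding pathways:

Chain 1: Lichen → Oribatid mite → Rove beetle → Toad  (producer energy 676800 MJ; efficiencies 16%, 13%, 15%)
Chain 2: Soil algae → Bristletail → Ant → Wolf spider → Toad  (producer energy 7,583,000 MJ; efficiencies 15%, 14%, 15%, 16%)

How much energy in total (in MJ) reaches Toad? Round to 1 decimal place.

Chain 1: 676800 × 0.16 × 0.13 × 0.15 = 2111.616 MJ
Chain 2: 7583000 × 0.15 × 0.14 × 0.15 × 0.16 = 3821.832 MJ
Total at Toad: 2111.616 + 3821.832 = 5933.448 MJ

5933.4 MJ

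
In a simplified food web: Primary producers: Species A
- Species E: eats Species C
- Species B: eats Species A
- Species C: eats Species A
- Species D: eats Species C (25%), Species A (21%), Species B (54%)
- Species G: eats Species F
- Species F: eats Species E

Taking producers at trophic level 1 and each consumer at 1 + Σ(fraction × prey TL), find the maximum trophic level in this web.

5

Species B: 1 + 1 = 2
Species C: 1 + 1 = 2
Species D: 1 + (0.25×2 + 0.21×1 + 0.54×2) = 2.79
Species E: 1 + 2 = 3
Species F: 1 + 3 = 4
Species G: 1 + 4 = 5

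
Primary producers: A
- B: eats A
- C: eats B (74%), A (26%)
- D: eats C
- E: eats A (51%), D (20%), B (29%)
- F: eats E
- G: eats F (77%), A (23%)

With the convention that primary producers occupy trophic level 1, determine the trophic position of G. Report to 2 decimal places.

4.19

B: 1 + 1 = 2
C: 1 + (0.74×2 + 0.26×1) = 2.74
D: 1 + 2.74 = 3.74
E: 1 + (0.51×1 + 0.2×3.74 + 0.29×2) = 2.838
F: 1 + 2.838 = 3.838
G: 1 + (0.77×3.838 + 0.23×1) = 4.18526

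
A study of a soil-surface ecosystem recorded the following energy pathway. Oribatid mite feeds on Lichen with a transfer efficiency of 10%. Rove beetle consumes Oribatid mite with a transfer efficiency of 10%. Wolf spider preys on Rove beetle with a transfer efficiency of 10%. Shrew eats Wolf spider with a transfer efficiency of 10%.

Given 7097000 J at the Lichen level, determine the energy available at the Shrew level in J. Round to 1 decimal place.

709.7 J

Oribatid mite: 7097000 × 0.1 = 709700 J
Rove beetle: 709700 × 0.1 = 70970 J
Wolf spider: 70970 × 0.1 = 7097 J
Shrew: 7097 × 0.1 = 709.7 J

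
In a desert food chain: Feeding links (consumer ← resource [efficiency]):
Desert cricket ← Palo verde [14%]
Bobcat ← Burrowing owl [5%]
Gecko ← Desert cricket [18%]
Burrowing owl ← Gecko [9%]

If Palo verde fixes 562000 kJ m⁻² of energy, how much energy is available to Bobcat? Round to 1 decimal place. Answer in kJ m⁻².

63.7 kJ m⁻²

Desert cricket: 562000 × 0.14 = 78680 kJ m⁻²
Gecko: 78680 × 0.18 = 14162.4 kJ m⁻²
Burrowing owl: 14162.4 × 0.09 = 1274.616 kJ m⁻²
Bobcat: 1274.616 × 0.05 = 63.7308 kJ m⁻²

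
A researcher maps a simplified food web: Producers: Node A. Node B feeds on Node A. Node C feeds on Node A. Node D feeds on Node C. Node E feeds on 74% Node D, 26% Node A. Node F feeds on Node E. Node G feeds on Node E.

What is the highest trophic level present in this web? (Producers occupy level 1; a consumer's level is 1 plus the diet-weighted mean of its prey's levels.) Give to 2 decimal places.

4.48

Node B: 1 + 1 = 2
Node C: 1 + 1 = 2
Node D: 1 + 2 = 3
Node E: 1 + (0.74×3 + 0.26×1) = 3.48
Node F: 1 + 3.48 = 4.48
Node G: 1 + 3.48 = 4.48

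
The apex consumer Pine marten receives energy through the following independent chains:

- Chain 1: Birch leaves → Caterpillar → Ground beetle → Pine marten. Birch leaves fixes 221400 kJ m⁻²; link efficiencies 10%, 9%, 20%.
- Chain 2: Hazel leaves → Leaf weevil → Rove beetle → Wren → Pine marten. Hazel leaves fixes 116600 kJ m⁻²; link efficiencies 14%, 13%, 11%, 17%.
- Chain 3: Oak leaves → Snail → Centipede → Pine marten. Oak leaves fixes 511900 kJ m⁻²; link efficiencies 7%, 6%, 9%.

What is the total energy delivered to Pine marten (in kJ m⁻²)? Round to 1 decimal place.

631.7 kJ m⁻²

Chain 1: 221400 × 0.1 × 0.09 × 0.2 = 398.52 kJ m⁻²
Chain 2: 116600 × 0.14 × 0.13 × 0.11 × 0.17 = 39.683644 kJ m⁻²
Chain 3: 511900 × 0.07 × 0.06 × 0.09 = 193.4982 kJ m⁻²
Total at Pine marten: 398.52 + 39.683644 + 193.4982 = 631.701844 kJ m⁻²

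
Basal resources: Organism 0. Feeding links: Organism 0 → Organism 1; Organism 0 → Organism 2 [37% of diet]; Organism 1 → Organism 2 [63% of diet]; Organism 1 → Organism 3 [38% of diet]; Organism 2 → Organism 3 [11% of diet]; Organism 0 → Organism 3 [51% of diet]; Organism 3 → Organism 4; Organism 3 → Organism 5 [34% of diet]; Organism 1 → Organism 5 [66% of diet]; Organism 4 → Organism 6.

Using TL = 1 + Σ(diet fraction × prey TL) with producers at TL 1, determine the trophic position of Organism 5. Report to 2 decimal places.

Organism 1: 1 + 1 = 2
Organism 2: 1 + (0.37×1 + 0.63×2) = 2.63
Organism 3: 1 + (0.38×2 + 0.11×2.63 + 0.51×1) = 2.5593
Organism 4: 1 + 2.5593 = 3.5593
Organism 5: 1 + (0.34×2.5593 + 0.66×2) = 3.190162
Organism 6: 1 + 3.5593 = 4.5593

3.19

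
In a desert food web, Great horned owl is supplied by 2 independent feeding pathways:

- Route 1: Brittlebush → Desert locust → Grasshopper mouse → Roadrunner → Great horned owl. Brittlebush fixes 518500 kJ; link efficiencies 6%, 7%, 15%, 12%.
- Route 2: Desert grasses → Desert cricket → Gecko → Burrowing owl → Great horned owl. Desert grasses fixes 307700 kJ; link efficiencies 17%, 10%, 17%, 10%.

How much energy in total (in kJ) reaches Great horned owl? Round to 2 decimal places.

128.12 kJ

Route 1: 518500 × 0.06 × 0.07 × 0.15 × 0.12 = 39.1986 kJ
Route 2: 307700 × 0.17 × 0.1 × 0.17 × 0.1 = 88.9253 kJ
Total at Great horned owl: 39.1986 + 88.9253 = 128.1239 kJ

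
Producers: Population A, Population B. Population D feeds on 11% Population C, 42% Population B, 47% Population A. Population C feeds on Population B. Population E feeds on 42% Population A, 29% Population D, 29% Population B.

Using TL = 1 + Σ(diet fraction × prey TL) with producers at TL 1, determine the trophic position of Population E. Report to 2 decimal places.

2.32

Population C: 1 + 1 = 2
Population D: 1 + (0.11×2 + 0.42×1 + 0.47×1) = 2.11
Population E: 1 + (0.42×1 + 0.29×2.11 + 0.29×1) = 2.3219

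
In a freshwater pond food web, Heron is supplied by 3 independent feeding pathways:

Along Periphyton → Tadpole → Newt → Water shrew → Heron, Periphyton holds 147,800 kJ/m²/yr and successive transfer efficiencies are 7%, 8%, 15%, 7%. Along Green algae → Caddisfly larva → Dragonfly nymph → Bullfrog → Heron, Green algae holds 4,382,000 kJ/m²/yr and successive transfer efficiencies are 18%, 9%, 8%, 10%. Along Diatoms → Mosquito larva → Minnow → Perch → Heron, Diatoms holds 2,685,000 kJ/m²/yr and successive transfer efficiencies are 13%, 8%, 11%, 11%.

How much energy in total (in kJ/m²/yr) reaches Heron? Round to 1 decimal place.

914.5 kJ/m²/yr

Via Periphyton: 147800 × 0.07 × 0.08 × 0.15 × 0.07 = 8.69064 kJ/m²/yr
Via Green algae: 4382000 × 0.18 × 0.09 × 0.08 × 0.1 = 567.9072 kJ/m²/yr
Via Diatoms: 2685000 × 0.13 × 0.08 × 0.11 × 0.11 = 337.8804 kJ/m²/yr
Total at Heron: 8.69064 + 567.9072 + 337.8804 = 914.47824 kJ/m²/yr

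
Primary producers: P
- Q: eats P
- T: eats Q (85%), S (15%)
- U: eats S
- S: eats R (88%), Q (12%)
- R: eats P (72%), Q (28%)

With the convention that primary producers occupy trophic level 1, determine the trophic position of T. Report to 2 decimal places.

Q: 1 + 1 = 2
R: 1 + (0.72×1 + 0.28×2) = 2.28
S: 1 + (0.88×2.28 + 0.12×2) = 3.2464
T: 1 + (0.85×2 + 0.15×3.2464) = 3.18696
U: 1 + 3.2464 = 4.2464

3.19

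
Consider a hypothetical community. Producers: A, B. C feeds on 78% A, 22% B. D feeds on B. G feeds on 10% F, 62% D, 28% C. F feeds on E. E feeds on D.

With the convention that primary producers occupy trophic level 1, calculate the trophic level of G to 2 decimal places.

C: 1 + (0.78×1 + 0.22×1) = 2
D: 1 + 1 = 2
E: 1 + 2 = 3
F: 1 + 3 = 4
G: 1 + (0.1×4 + 0.62×2 + 0.28×2) = 3.2

3.20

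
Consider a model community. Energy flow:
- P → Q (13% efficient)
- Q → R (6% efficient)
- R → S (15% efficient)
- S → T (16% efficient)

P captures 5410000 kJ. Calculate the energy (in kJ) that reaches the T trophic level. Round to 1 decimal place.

1012.8 kJ

Q: 5410000 × 0.13 = 703300 kJ
R: 703300 × 0.06 = 42198 kJ
S: 42198 × 0.15 = 6329.7 kJ
T: 6329.7 × 0.16 = 1012.752 kJ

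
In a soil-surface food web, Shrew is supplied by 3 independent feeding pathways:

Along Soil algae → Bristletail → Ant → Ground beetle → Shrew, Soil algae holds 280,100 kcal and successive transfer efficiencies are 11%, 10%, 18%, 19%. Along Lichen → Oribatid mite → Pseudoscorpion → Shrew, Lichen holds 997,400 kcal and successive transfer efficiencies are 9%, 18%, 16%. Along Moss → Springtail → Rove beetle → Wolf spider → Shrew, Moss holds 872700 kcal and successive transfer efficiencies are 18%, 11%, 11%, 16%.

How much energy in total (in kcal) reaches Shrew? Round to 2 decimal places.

2994.75 kcal

Via Soil algae: 280100 × 0.11 × 0.1 × 0.18 × 0.19 = 105.37362 kcal
Via Lichen: 997400 × 0.09 × 0.18 × 0.16 = 2585.2608 kcal
Via Moss: 872700 × 0.18 × 0.11 × 0.11 × 0.16 = 304.118496 kcal
Total at Shrew: 105.37362 + 2585.2608 + 304.118496 = 2994.752916 kcal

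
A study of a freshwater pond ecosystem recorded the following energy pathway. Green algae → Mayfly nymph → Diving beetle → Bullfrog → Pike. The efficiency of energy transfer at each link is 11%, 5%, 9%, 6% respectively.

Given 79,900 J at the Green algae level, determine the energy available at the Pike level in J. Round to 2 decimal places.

2.37 J

Mayfly nymph: 79900 × 0.11 = 8789 J
Diving beetle: 8789 × 0.05 = 439.45 J
Bullfrog: 439.45 × 0.09 = 39.5505 J
Pike: 39.5505 × 0.06 = 2.37303 J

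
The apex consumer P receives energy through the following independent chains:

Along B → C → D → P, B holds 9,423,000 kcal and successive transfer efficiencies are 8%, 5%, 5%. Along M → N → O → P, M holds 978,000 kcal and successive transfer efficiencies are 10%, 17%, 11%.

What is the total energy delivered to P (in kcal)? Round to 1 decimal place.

Via B: 9423000 × 0.08 × 0.05 × 0.05 = 1884.6 kcal
Via M: 978000 × 0.1 × 0.17 × 0.11 = 1828.86 kcal
Total at P: 1884.6 + 1828.86 = 3713.46 kcal

3713.5 kcal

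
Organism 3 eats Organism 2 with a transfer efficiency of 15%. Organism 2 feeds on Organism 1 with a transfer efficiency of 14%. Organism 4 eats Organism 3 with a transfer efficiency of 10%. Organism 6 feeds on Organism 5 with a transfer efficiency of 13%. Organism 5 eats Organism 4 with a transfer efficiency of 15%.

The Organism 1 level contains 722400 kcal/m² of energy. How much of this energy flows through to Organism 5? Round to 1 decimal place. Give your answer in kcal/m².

227.6 kcal/m²

Organism 2: 722400 × 0.14 = 101136 kcal/m²
Organism 3: 101136 × 0.15 = 15170.4 kcal/m²
Organism 4: 15170.4 × 0.1 = 1517.04 kcal/m²
Organism 5: 1517.04 × 0.15 = 227.556 kcal/m²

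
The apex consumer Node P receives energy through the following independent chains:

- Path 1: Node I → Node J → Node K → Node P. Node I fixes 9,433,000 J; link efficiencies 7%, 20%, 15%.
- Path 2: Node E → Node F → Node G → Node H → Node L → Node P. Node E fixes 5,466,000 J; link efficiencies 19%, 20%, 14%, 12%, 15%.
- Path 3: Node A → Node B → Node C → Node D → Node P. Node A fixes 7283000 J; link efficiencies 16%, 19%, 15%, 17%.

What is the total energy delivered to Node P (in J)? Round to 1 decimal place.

25978.5 J

Path 1: 9433000 × 0.07 × 0.2 × 0.15 = 19809.3 J
Path 2: 5466000 × 0.19 × 0.2 × 0.14 × 0.12 × 0.15 = 523.42416 J
Path 3: 7283000 × 0.16 × 0.19 × 0.15 × 0.17 = 5645.7816 J
Total at Node P: 19809.3 + 523.42416 + 5645.7816 = 25978.50576 J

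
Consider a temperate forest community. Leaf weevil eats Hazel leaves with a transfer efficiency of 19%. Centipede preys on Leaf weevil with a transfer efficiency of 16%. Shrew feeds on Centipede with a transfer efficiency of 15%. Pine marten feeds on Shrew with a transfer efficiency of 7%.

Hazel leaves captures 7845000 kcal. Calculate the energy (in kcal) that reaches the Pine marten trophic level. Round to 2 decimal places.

Leaf weevil: 7845000 × 0.19 = 1490550 kcal
Centipede: 1490550 × 0.16 = 238488 kcal
Shrew: 238488 × 0.15 = 35773.2 kcal
Pine marten: 35773.2 × 0.07 = 2504.124 kcal

2504.12 kcal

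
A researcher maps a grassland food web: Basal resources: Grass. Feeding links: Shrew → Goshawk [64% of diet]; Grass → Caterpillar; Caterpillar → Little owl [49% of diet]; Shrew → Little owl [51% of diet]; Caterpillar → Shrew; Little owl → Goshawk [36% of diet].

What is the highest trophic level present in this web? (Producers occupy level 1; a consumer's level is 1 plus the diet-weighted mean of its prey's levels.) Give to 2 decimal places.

4.18

Caterpillar: 1 + 1 = 2
Shrew: 1 + 2 = 3
Little owl: 1 + (0.51×3 + 0.49×2) = 3.51
Goshawk: 1 + (0.36×3.51 + 0.64×3) = 4.1836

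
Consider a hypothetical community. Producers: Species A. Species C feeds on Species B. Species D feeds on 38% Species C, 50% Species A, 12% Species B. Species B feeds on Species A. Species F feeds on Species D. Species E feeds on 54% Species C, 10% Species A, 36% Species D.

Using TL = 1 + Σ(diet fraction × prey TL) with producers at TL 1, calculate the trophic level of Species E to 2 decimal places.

3.76

Species B: 1 + 1 = 2
Species C: 1 + 2 = 3
Species D: 1 + (0.38×3 + 0.5×1 + 0.12×2) = 2.88
Species E: 1 + (0.54×3 + 0.1×1 + 0.36×2.88) = 3.7568
Species F: 1 + 2.88 = 3.88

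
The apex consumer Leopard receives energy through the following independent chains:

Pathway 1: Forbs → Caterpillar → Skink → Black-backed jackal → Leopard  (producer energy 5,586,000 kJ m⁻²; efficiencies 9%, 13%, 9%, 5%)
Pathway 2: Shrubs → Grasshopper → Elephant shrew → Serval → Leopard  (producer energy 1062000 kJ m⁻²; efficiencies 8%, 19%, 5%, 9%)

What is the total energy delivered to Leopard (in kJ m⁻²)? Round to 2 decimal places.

366.74 kJ m⁻²

Pathway 1: 5586000 × 0.09 × 0.13 × 0.09 × 0.05 = 294.1029 kJ m⁻²
Pathway 2: 1062000 × 0.08 × 0.19 × 0.05 × 0.09 = 72.6408 kJ m⁻²
Total at Leopard: 294.1029 + 72.6408 = 366.7437 kJ m⁻²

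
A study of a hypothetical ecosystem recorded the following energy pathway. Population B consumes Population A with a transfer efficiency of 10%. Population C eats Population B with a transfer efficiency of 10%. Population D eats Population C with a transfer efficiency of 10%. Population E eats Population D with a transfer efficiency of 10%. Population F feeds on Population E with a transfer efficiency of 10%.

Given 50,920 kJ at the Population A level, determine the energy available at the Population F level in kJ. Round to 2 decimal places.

Population B: 50920 × 0.1 = 5092 kJ
Population C: 5092 × 0.1 = 509.2 kJ
Population D: 509.2 × 0.1 = 50.92 kJ
Population E: 50.92 × 0.1 = 5.092 kJ
Population F: 5.092 × 0.1 = 0.5092 kJ

0.51 kJ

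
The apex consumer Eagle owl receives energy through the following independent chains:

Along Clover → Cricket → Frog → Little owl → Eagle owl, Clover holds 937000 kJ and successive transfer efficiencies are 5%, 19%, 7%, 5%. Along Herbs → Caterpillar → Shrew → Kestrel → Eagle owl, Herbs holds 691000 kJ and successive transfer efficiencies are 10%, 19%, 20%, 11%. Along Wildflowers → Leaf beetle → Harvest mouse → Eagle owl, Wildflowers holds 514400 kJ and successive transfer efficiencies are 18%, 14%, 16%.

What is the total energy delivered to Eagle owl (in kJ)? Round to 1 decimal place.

2394.1 kJ

Via Clover: 937000 × 0.05 × 0.19 × 0.07 × 0.05 = 31.15525 kJ
Via Herbs: 691000 × 0.1 × 0.19 × 0.2 × 0.11 = 288.838 kJ
Via Wildflowers: 514400 × 0.18 × 0.14 × 0.16 = 2074.0608 kJ
Total at Eagle owl: 31.15525 + 288.838 + 2074.0608 = 2394.05405 kJ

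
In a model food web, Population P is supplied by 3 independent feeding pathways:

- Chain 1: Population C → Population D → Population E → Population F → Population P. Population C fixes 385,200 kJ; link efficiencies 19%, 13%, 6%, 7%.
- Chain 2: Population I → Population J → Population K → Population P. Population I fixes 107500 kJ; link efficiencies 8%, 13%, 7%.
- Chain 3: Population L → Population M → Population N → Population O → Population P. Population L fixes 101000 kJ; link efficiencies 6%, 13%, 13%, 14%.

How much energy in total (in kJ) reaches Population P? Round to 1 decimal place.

Chain 1: 385200 × 0.19 × 0.13 × 0.06 × 0.07 = 39.960648 kJ
Chain 2: 107500 × 0.08 × 0.13 × 0.07 = 78.26 kJ
Chain 3: 101000 × 0.06 × 0.13 × 0.13 × 0.14 = 14.33796 kJ
Total at Population P: 39.960648 + 78.26 + 14.33796 = 132.558608 kJ

132.6 kJ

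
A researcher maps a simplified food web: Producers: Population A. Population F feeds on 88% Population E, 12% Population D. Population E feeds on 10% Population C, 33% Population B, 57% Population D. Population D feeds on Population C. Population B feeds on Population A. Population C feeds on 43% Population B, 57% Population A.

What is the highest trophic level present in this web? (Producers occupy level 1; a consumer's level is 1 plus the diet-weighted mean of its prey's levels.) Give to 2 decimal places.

4.81

Population B: 1 + 1 = 2
Population C: 1 + (0.43×2 + 0.57×1) = 2.43
Population D: 1 + 2.43 = 3.43
Population E: 1 + (0.1×2.43 + 0.33×2 + 0.57×3.43) = 3.8581
Population F: 1 + (0.88×3.8581 + 0.12×3.43) = 4.806728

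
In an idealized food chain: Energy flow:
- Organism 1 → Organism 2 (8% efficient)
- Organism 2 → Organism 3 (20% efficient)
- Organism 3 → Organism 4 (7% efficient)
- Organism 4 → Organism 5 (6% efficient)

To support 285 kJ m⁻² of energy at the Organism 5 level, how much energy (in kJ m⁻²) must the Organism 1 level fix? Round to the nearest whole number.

Cumulative transfer efficiency: 0.08 × 0.2 × 0.07 × 0.06 = 0.0000672
Organism 1 energy = 285 / 0.0000672 = 4241071 kJ m⁻²

4241071 kJ m⁻²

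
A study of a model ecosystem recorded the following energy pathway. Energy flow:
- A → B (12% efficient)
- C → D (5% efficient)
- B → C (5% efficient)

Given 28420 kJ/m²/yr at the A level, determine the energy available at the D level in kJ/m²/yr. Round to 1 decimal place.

8.5 kJ/m²/yr

B: 28420 × 0.12 = 3410.4 kJ/m²/yr
C: 3410.4 × 0.05 = 170.52 kJ/m²/yr
D: 170.52 × 0.05 = 8.526 kJ/m²/yr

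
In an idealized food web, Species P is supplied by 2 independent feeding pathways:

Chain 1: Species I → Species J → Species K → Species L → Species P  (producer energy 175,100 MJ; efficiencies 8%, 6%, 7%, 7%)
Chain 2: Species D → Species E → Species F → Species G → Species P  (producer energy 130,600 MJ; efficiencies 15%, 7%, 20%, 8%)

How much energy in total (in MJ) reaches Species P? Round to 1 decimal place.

26.1 MJ

Chain 1: 175100 × 0.08 × 0.06 × 0.07 × 0.07 = 4.118352 MJ
Chain 2: 130600 × 0.15 × 0.07 × 0.2 × 0.08 = 21.9408 MJ
Total at Species P: 4.118352 + 21.9408 = 26.059152 MJ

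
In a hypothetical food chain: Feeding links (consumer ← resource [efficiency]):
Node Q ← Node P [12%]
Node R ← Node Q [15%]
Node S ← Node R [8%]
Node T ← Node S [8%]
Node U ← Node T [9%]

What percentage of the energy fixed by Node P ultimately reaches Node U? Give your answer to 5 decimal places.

0.00104%

Product of link efficiencies: 0.12 × 0.15 × 0.08 × 0.08 × 0.09 = 0.000010368
As a percentage: 0.000010368 × 100 = 0.00104%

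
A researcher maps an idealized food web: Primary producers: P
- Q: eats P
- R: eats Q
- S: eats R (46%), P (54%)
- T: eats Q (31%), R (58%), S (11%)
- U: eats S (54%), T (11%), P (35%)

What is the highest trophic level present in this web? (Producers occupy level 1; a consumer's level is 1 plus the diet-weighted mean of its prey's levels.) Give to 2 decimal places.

3.68

Q: 1 + 1 = 2
R: 1 + 2 = 3
S: 1 + (0.46×3 + 0.54×1) = 2.92
T: 1 + (0.31×2 + 0.58×3 + 0.11×2.92) = 3.6812
U: 1 + (0.54×2.92 + 0.11×3.6812 + 0.35×1) = 3.331732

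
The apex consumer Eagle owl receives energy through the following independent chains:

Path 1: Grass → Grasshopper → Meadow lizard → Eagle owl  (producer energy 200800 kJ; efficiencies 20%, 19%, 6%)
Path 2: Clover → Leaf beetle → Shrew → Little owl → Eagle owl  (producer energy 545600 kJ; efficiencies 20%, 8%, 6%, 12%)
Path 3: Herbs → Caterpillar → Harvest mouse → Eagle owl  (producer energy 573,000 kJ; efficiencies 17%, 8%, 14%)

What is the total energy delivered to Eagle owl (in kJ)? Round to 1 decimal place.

Path 1: 200800 × 0.2 × 0.19 × 0.06 = 457.824 kJ
Path 2: 545600 × 0.2 × 0.08 × 0.06 × 0.12 = 62.85312 kJ
Path 3: 573000 × 0.17 × 0.08 × 0.14 = 1090.992 kJ
Total at Eagle owl: 457.824 + 62.85312 + 1090.992 = 1611.66912 kJ

1611.7 kJ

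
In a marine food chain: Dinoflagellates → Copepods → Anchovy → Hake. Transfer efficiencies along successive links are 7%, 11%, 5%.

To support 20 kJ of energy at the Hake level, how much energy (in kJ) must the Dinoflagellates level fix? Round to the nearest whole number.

51948 kJ

Cumulative transfer efficiency: 0.07 × 0.11 × 0.05 = 0.000385
Dinoflagellates energy = 20 / 0.000385 = 51948 kJ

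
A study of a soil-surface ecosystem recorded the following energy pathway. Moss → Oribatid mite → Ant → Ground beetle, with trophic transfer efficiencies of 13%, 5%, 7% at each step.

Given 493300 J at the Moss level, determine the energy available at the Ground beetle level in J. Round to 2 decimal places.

Oribatid mite: 493300 × 0.13 = 64129 J
Ant: 64129 × 0.05 = 3206.45 J
Ground beetle: 3206.45 × 0.07 = 224.4515 J

224.45 J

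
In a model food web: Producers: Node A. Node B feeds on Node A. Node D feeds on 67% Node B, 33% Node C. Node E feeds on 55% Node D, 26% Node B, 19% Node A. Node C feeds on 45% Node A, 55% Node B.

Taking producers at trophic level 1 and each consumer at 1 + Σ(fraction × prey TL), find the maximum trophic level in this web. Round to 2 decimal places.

Node B: 1 + 1 = 2
Node C: 1 + (0.45×1 + 0.55×2) = 2.55
Node D: 1 + (0.67×2 + 0.33×2.55) = 3.1815
Node E: 1 + (0.55×3.1815 + 0.26×2 + 0.19×1) = 3.459825

3.46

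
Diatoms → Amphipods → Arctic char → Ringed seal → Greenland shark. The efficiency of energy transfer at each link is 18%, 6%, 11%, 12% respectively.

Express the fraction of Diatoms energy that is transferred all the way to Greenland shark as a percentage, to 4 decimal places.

Product of link efficiencies: 0.18 × 0.06 × 0.11 × 0.12 = 0.00014256
As a percentage: 0.00014256 × 100 = 0.0143%

0.0143%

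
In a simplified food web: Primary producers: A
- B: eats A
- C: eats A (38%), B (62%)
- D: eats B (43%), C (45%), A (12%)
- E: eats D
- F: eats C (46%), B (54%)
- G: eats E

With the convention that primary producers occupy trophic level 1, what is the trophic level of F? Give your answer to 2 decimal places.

B: 1 + 1 = 2
C: 1 + (0.38×1 + 0.62×2) = 2.62
D: 1 + (0.43×2 + 0.45×2.62 + 0.12×1) = 3.159
E: 1 + 3.159 = 4.159
F: 1 + (0.46×2.62 + 0.54×2) = 3.2852
G: 1 + 4.159 = 5.159

3.29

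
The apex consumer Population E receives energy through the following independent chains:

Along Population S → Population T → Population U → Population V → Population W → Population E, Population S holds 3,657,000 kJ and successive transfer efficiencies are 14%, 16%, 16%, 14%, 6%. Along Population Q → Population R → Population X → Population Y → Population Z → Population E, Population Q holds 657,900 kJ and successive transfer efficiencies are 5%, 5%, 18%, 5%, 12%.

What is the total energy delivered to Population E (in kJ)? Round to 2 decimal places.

111.87 kJ

Via Population S: 3657000 × 0.14 × 0.16 × 0.16 × 0.14 × 0.06 = 110.0961792 kJ
Via Population Q: 657900 × 0.05 × 0.05 × 0.18 × 0.05 × 0.12 = 1.77633 kJ
Total at Population E: 110.0961792 + 1.77633 = 111.8725092 kJ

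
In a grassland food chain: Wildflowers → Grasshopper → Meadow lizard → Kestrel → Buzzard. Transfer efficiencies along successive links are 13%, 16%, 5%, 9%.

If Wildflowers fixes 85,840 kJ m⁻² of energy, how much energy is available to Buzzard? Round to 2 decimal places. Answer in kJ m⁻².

Grasshopper: 85840 × 0.13 = 11159.2 kJ m⁻²
Meadow lizard: 11159.2 × 0.16 = 1785.472 kJ m⁻²
Kestrel: 1785.472 × 0.05 = 89.2736 kJ m⁻²
Buzzard: 89.2736 × 0.09 = 8.034624 kJ m⁻²

8.03 kJ m⁻²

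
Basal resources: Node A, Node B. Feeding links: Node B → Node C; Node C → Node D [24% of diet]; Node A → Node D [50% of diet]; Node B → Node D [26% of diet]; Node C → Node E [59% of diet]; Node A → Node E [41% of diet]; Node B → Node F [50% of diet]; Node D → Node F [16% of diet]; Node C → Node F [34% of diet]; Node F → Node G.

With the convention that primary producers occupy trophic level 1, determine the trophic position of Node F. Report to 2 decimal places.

Node C: 1 + 1 = 2
Node D: 1 + (0.24×2 + 0.5×1 + 0.26×1) = 2.24
Node E: 1 + (0.59×2 + 0.41×1) = 2.59
Node F: 1 + (0.5×1 + 0.16×2.24 + 0.34×2) = 2.5384
Node G: 1 + 2.5384 = 3.5384

2.54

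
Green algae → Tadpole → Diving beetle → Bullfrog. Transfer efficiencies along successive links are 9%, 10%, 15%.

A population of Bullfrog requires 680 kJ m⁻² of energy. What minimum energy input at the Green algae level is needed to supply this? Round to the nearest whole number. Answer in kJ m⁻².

Cumulative transfer efficiency: 0.09 × 0.1 × 0.15 = 0.00135
Green algae energy = 680 / 0.00135 = 503704 kJ m⁻²

503704 kJ m⁻²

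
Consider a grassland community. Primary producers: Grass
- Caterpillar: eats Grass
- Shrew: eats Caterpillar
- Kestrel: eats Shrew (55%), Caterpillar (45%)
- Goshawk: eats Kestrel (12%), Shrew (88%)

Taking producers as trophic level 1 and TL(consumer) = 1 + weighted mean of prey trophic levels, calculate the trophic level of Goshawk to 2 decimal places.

4.07

Caterpillar: 1 + 1 = 2
Shrew: 1 + 2 = 3
Kestrel: 1 + (0.55×3 + 0.45×2) = 3.55
Goshawk: 1 + (0.12×3.55 + 0.88×3) = 4.066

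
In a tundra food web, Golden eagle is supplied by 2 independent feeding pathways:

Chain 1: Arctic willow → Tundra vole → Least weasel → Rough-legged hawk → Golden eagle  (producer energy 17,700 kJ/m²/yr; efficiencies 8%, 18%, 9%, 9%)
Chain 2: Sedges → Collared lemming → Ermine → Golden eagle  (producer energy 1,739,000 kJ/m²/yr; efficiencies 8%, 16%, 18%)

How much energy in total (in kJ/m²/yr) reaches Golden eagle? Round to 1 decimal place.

4008.7 kJ/m²/yr

Chain 1: 17700 × 0.08 × 0.18 × 0.09 × 0.09 = 2.064528 kJ/m²/yr
Chain 2: 1739000 × 0.08 × 0.16 × 0.18 = 4006.656 kJ/m²/yr
Total at Golden eagle: 2.064528 + 4006.656 = 4008.720528 kJ/m²/yr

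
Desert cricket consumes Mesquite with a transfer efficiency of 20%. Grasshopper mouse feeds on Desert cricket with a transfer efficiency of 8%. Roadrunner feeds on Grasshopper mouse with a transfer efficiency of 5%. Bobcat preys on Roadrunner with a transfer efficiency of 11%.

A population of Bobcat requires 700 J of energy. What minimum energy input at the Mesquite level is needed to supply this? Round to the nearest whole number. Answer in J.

7954545 J

Cumulative transfer efficiency: 0.2 × 0.08 × 0.05 × 0.11 = 0.000088
Mesquite energy = 700 / 0.000088 = 7954545 J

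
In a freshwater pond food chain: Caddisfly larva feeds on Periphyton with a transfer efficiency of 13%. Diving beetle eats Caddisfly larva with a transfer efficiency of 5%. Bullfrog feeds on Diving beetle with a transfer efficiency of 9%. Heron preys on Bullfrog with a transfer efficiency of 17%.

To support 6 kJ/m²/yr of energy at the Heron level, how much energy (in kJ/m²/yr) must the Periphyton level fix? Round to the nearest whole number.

60332 kJ/m²/yr

Cumulative transfer efficiency: 0.13 × 0.05 × 0.09 × 0.17 = 0.00009945
Periphyton energy = 6 / 0.00009945 = 60332 kJ/m²/yr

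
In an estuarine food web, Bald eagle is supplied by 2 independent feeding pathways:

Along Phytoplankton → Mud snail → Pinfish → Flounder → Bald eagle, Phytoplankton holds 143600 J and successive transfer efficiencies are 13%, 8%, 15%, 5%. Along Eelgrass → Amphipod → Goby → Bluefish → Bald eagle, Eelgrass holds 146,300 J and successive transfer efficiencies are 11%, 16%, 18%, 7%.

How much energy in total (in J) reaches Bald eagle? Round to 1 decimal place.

Via Phytoplankton: 143600 × 0.13 × 0.08 × 0.15 × 0.05 = 11.2008 J
Via Eelgrass: 146300 × 0.11 × 0.16 × 0.18 × 0.07 = 32.443488 J
Total at Bald eagle: 11.2008 + 32.443488 = 43.644288 J

43.6 J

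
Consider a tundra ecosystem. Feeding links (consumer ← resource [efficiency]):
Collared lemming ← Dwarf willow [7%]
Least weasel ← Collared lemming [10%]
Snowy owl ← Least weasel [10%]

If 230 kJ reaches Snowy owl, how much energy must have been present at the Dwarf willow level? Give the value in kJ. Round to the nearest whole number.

328571 kJ

Cumulative transfer efficiency: 0.07 × 0.1 × 0.1 = 0.0007
Dwarf willow energy = 230 / 0.0007 = 328571 kJ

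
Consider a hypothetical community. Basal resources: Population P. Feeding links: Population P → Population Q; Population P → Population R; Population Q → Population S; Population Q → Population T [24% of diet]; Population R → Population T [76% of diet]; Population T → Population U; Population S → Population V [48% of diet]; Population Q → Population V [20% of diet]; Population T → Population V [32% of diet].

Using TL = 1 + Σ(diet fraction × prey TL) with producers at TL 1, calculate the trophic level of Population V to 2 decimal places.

Population Q: 1 + 1 = 2
Population R: 1 + 1 = 2
Population S: 1 + 2 = 3
Population T: 1 + (0.24×2 + 0.76×2) = 3
Population U: 1 + 3 = 4
Population V: 1 + (0.48×3 + 0.2×2 + 0.32×3) = 3.8

3.80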